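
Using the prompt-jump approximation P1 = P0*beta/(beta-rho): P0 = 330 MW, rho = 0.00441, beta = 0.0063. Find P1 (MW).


P1/P0 = beta / (beta - rho)
P1/P0 = 0.0063 / (0.0063 - 0.00441) = 3.333333
P1 = 330 * 3.333333 = 1100.0 MW

1100.0


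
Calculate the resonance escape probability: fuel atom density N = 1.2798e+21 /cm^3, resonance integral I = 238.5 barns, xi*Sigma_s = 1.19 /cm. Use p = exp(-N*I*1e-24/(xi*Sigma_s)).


p = exp(-N * I * 1e-24 / (xi*Sigma_s))
p = exp(-1.2798e+21 * 238.5 * 1e-24 / 1.19)
p = 0.77376

0.77376


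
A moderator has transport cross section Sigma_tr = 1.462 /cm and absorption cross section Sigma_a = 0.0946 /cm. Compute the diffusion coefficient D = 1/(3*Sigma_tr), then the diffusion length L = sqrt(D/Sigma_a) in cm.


D = 1 / (3 * Sigma_tr) = 1 / (3 * 1.462) = 0.2279982 cm
L = sqrt(D / Sigma_a)
L = sqrt(0.2279982 / 0.0946)
L = 1.5525 cm

1.5525


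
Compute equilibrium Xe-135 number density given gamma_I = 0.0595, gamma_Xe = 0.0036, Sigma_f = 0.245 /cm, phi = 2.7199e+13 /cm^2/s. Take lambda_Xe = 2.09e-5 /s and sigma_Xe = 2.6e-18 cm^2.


Xe_eq = (gamma_I + gamma_Xe) * Sigma_f * phi / (lambda_Xe + sigma_Xe * phi)
Numerator = (0.0595 + 0.0036) * 0.245 * 2.7199e+13 = 4.204829e+11
Denominator = 2.09e-5 + 2.6e-18 * 2.7199e+13 = 9.161740e-05
Xe_eq = 4.204829e+11 / 9.161740e-05 = 4.5896e+15 /cm^3

4.5896e+15


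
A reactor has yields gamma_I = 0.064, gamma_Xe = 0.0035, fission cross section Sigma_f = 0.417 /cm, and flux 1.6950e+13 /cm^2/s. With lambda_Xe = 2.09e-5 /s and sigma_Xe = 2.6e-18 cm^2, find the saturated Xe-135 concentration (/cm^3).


Xe_eq = (gamma_I + gamma_Xe) * Sigma_f * phi / (lambda_Xe + sigma_Xe * phi)
Numerator = (0.064 + 0.0035) * 0.417 * 1.6950e+13 = 4.771001e+11
Denominator = 2.09e-5 + 2.6e-18 * 1.6950e+13 = 6.497000e-05
Xe_eq = 4.771001e+11 / 6.497000e-05 = 7.3434e+15 /cm^3

7.3434e+15


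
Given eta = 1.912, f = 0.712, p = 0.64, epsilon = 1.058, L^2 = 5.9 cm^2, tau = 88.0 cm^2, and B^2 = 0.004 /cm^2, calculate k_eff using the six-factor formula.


k_inf = eta*f*p*eps = 1.912*0.712*0.64*1.058 = 0.9217932
P_TNL = 1/(1 + L^2*B^2) = 1/(1 + 5.9*0.004) = 0.9769441
P_FNL = exp(-B^2*tau) = exp(-0.004*88.0) = 0.7032801
k_eff = k_inf * P_TNL * P_FNL = 0.9217932 * 0.9769441 * 0.7032801
k_eff = 0.63333

0.63333


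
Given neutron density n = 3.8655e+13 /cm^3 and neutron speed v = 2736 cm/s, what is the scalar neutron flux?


phi = n * v
phi = 3.8655e+13 * 2736
phi = 1.0576e+17 /cm^2/s

1.0576e+17


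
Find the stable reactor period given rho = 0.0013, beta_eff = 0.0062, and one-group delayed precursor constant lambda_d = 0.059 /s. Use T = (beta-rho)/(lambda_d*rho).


T = (beta - rho) / (lambda_d * rho)
T = (0.0062 - 0.0013) / (0.059 * 0.0013)
T = 63.885 s

63.885


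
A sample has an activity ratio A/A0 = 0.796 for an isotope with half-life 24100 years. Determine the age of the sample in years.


lambda = ln(2) / t_half = ln(2) / 24100 = 2.876129e-05 /yr
t = -ln(A/A0) / lambda
t = -ln(0.796) / 2.876129e-05
t = 7932.7 yr

7932.7


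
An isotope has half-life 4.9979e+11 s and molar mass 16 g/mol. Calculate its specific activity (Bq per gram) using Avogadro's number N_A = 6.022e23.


lambda = ln(2) / t_half = ln(2) / 4.9979e+11 = 1.386877e-12 /s
SA = lambda * N_A / M
SA = 1.386877e-12 * 6.022e23 / 16
SA = 5.2199e+10 Bq/g

5.2199e+10


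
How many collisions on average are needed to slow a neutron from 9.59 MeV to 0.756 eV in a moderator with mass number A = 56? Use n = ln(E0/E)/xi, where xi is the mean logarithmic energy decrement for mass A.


xi = 1 + (A-1)^2/(2A)*ln((A-1)/(A+1)) = 0.03529286 (for A = 56)
n = ln(E0/E) / xi
n = ln(9.59e6 / 0.756) / 0.03529286
n = ln(1.268519e+07) / 0.03529286 = 463.43

463.43


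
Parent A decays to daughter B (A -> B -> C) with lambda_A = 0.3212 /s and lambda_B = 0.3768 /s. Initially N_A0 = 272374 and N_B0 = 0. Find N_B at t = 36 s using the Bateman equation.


N_B(t) = lambda_A * N_A0 / (lambda_B - lambda_A) * [exp(-lambda_A*t) - exp(-lambda_B*t)]
exp(-0.3212*36) = 9.509683e-06; exp(-0.3768*36) = 1.284938e-06
N_B = 0.3212 * 272374 / (0.3768 - 0.3212) * (9.509683e-06 - 1.284938e-06)
N_B = 12.942

12.942


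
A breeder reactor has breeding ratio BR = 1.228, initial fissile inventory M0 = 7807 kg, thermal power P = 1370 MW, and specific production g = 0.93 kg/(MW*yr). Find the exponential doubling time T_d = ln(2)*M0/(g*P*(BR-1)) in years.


Breeding gain G = BR - 1 = 1.228 - 1 = 0.228
Fissile production rate = g * P * G = 0.93 * 1370 * 0.228 = 290.4948 kg/yr
T_d = ln(2) * M0 / (g * P * G)
T_d = ln(2) * 7807 / 290.4948 = 18.628 yr

18.628


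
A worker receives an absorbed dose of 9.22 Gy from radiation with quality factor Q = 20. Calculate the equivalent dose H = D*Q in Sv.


H = D * Q
H = 9.22 * 20
H = 184.40 Sv

184.40


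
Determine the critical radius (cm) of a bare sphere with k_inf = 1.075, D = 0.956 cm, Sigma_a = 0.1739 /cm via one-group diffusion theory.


L^2 = D / Sigma_a = 0.956 / 0.1739 = 5.497412 cm^2
B_m^2 = (k_inf - 1) / L^2 = (1.075 - 1) / 5.497412 = 0.01364278 /cm^2
For a bare sphere: B_g = pi/R, so R_c = pi / sqrt(B_m^2)
R_c = pi / sqrt(0.01364278) = 26.897 cm

26.897


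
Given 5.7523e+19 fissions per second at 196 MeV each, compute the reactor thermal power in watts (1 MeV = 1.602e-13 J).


P = fission_rate * E_MeV * 1.602e-13
P = 5.7523e+19 * 196 * 1.602e-13
P = 1.8062e+09 W

1.8062e+09


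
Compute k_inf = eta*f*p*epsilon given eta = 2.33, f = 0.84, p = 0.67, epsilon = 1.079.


k_inf = eta * f * p * epsilon
k_inf = 2.33 * 0.84 * 0.67 * 1.079
k_inf = 1.4149

1.4149


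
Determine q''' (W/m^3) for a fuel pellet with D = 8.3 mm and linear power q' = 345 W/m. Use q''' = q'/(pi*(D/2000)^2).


r = D / 2 / 1000 = 8.3 / 2 / 1000 = 0.00415 m
q''' = q' / (pi * r^2)
q''' = 345 / (pi * 0.00415^2)
q''' = 6.3764e+06 W/m^3

6.3764e+06


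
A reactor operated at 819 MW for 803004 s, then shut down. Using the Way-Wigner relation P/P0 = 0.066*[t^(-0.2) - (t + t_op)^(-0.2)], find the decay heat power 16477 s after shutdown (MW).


P/P0 = 0.066 * [t^(-0.2) - (t + t_op)^(-0.2)]
P/P0 = 0.066 * [16477^(-0.2) - (16477 + 803004)^(-0.2)]
P/P0 = 0.066 * [0.1434248 - 0.06565869] = 0.005132563
P = 819 * 0.005132563 = 4.2036 MW

4.2036


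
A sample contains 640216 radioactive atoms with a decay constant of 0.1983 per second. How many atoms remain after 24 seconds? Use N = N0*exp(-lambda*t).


N = N0 * exp(-lambda * t)
N = 640216 * exp(-0.1983 * 24)
N = 5488.2

5488.2


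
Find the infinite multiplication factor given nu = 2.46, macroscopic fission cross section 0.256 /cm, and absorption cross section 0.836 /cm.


k_inf = nu * Sigma_f / Sigma_a
k_inf = 2.46 * 0.256 / 0.836
k_inf = 0.75330

0.75330


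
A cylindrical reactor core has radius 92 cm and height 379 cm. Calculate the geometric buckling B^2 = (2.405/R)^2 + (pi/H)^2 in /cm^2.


B^2 = (2.405/R)^2 + (pi/H)^2
B^2 = (2.405/92)^2 + (pi/379)^2
B^2 = 7.5208e-04 /cm^2

7.5208e-04


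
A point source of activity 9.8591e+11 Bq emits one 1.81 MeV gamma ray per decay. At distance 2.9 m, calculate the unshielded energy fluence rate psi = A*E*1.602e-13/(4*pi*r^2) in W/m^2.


psi = A * E * 1.602e-13 / (4*pi*r^2)
psi = 9.8591e+11 * 1.81 * 1.602e-13 / (4*pi*2.9^2)
psi = 0.0027050 W/m^2

0.0027050


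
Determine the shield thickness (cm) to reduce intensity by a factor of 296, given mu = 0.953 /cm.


x = ln(factor) / mu
x = ln(296) / 0.953
x = 5.9710 cm

5.9710


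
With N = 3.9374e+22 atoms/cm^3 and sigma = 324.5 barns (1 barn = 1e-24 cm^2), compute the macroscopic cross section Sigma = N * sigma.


Sigma = N * sigma_barns * 1e-24
Sigma = 3.9374e+22 * 324.5 * 1e-24
Sigma = 12.777 /cm

12.777


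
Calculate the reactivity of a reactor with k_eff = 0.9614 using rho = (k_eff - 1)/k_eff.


rho = (k_eff - 1) / k_eff
rho = (0.9614 - 1) / 0.9614
rho = -0.040150

-0.040150


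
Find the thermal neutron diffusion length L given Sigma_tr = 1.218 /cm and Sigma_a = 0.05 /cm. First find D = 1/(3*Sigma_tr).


D = 1 / (3 * Sigma_tr) = 1 / (3 * 1.218) = 0.2736727 cm
L = sqrt(D / Sigma_a)
L = sqrt(0.2736727 / 0.05)
L = 2.3395 cm

2.3395


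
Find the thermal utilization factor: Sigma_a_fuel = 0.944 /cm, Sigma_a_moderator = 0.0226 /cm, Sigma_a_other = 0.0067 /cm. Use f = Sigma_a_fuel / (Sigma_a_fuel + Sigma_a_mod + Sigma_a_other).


f = Sigma_a_fuel / (Sigma_a_fuel + Sigma_a_mod + Sigma_a_other)
f = 0.944 / (0.944 + 0.0226 + 0.0067)
f = 0.96990

0.96990


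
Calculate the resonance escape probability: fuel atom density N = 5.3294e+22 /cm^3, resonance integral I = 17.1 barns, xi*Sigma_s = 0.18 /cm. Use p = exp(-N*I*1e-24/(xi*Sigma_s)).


p = exp(-N * I * 1e-24 / (xi*Sigma_s))
p = exp(-5.3294e+22 * 17.1 * 1e-24 / 0.18)
p = 0.0063270

0.0063270


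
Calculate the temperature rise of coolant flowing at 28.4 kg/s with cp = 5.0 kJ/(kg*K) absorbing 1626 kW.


dT = Q / (m_dot * cp)
dT = 1626 / (28.4 * 5.0)
dT = 11.451 C

11.451


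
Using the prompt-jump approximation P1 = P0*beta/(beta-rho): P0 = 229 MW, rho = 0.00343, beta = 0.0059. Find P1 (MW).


P1/P0 = beta / (beta - rho)
P1/P0 = 0.0059 / (0.0059 - 0.00343) = 2.388664
P1 = 229 * 2.388664 = 547.00 MW

547.00


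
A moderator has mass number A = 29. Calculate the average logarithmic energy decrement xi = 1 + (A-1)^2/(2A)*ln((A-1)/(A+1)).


xi = 1 + (A-1)^2/(2A) * ln((A-1)/(A+1))
xi = 1 + (29-1)^2/(2*29) * ln((29-1)/(29 +1))
xi = 0.067407

0.067407


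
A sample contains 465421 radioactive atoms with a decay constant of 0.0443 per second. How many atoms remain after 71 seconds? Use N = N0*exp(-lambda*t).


N = N0 * exp(-lambda * t)
N = 465421 * exp(-0.0443 * 71)
N = 20038

20038


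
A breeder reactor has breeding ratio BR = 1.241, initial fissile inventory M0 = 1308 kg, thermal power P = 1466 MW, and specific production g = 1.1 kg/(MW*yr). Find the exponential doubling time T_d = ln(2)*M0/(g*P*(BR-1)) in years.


Breeding gain G = BR - 1 = 1.241 - 1 = 0.241
Fissile production rate = g * P * G = 1.1 * 1466 * 0.241 = 388.6366 kg/yr
T_d = ln(2) * M0 / (g * P * G)
T_d = ln(2) * 1308 / 388.6366 = 2.3329 yr

2.3329


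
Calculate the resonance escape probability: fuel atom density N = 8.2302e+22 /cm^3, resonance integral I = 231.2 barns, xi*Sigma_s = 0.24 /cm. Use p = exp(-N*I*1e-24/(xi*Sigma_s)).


p = exp(-N * I * 1e-24 / (xi*Sigma_s))
p = exp(-8.2302e+22 * 231.2 * 1e-24 / 0.24)
p = 3.6922e-35

3.6922e-35


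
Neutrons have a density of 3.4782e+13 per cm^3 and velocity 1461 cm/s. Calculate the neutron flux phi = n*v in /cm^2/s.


phi = n * v
phi = 3.4782e+13 * 1461
phi = 5.0817e+16 /cm^2/s

5.0817e+16


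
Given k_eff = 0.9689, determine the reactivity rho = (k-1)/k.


rho = (k_eff - 1) / k_eff
rho = (0.9689 - 1) / 0.9689
rho = -0.032098

-0.032098


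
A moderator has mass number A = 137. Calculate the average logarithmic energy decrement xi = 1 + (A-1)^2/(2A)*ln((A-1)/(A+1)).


xi = 1 + (A-1)^2/(2A) * ln((A-1)/(A+1))
xi = 1 + (137-1)^2/(2*137) * ln((137-1)/(137 +1))
xi = 0.014528

0.014528


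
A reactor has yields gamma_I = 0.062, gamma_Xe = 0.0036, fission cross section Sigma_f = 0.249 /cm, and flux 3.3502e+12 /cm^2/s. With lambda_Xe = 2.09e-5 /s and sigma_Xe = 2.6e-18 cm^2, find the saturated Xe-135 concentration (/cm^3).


Xe_eq = (gamma_I + gamma_Xe) * Sigma_f * phi / (lambda_Xe + sigma_Xe * phi)
Numerator = (0.062 + 0.0036) * 0.249 * 3.3502e+12 = 5.472351e+10
Denominator = 2.09e-5 + 2.6e-18 * 3.3502e+12 = 2.961052e-05
Xe_eq = 5.472351e+10 / 2.961052e-05 = 1.8481e+15 /cm^3

1.8481e+15


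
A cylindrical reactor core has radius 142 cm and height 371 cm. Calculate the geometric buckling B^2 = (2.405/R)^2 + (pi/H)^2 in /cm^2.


B^2 = (2.405/R)^2 + (pi/H)^2
B^2 = (2.405/142)^2 + (pi/371)^2
B^2 = 3.5855e-04 /cm^2

3.5855e-04


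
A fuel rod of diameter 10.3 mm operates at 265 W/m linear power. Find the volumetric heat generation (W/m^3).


r = D / 2 / 1000 = 10.3 / 2 / 1000 = 0.00515 m
q''' = q' / (pi * r^2)
q''' = 265 / (pi * 0.00515^2)
q''' = 3.1804e+06 W/m^3

3.1804e+06


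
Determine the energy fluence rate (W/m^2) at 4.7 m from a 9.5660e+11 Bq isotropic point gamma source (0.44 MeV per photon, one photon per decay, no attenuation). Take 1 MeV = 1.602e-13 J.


psi = A * E * 1.602e-13 / (4*pi*r^2)
psi = 9.5660e+11 * 0.44 * 1.602e-13 / (4*pi*4.7^2)
psi = 2.4291e-04 W/m^2

2.4291e-04


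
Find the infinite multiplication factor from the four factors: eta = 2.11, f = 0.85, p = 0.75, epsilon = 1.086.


k_inf = eta * f * p * epsilon
k_inf = 2.11 * 0.85 * 0.75 * 1.086
k_inf = 1.4608

1.4608


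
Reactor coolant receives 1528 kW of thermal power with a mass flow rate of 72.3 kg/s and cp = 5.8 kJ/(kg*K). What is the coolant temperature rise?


dT = Q / (m_dot * cp)
dT = 1528 / (72.3 * 5.8)
dT = 3.6438 C

3.6438


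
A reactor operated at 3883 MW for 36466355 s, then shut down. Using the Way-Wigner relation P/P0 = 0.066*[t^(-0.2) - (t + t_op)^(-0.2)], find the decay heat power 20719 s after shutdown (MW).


P/P0 = 0.066 * [t^(-0.2) - (t + t_op)^(-0.2)]
P/P0 = 0.066 * [20719^(-0.2) - (20719 + 36466355)^(-0.2)]
P/P0 = 0.066 * [0.1370018 - 0.03073068] = 0.007013894
P = 3883 * 0.007013894 = 27.235 MW

27.235


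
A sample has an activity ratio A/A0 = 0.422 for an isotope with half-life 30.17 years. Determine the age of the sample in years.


lambda = ln(2) / t_half = ln(2) / 30.17 = 0.02297472 /yr
t = -ln(A/A0) / lambda
t = -ln(0.422) / 0.02297472
t = 37.552 yr

37.552


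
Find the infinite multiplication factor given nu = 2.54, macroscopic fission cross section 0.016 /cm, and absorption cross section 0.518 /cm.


k_inf = nu * Sigma_f / Sigma_a
k_inf = 2.54 * 0.016 / 0.518
k_inf = 0.078456

0.078456


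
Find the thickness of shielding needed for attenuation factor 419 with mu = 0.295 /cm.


x = ln(factor) / mu
x = ln(419) / 0.295
x = 20.467 cm

20.467


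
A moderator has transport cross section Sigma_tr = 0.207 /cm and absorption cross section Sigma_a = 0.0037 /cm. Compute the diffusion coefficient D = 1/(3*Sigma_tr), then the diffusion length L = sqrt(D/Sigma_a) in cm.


D = 1 / (3 * Sigma_tr) = 1 / (3 * 0.207) = 1.610306 cm
L = sqrt(D / Sigma_a)
L = sqrt(1.610306 / 0.0037)
L = 20.862 cm

20.862


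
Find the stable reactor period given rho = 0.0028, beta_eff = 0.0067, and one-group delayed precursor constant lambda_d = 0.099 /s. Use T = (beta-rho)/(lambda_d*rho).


T = (beta - rho) / (lambda_d * rho)
T = (0.0067 - 0.0028) / (0.099 * 0.0028)
T = 14.069 s

14.069


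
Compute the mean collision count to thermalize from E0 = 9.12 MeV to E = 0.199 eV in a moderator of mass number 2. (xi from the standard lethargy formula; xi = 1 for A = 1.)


xi = 1 + (A-1)^2/(2A)*ln((A-1)/(A+1)) = 0.7253469 (for A = 2)
n = ln(E0/E) / xi
n = ln(9.12e6 / 0.199) / 0.7253469
n = ln(4.582915e+07) / 0.7253469 = 24.320

24.320


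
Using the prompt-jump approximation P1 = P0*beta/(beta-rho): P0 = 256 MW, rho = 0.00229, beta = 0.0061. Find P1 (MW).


P1/P0 = beta / (beta - rho)
P1/P0 = 0.0061 / (0.0061 - 0.00229) = 1.601050
P1 = 256 * 1.601050 = 409.87 MW

409.87


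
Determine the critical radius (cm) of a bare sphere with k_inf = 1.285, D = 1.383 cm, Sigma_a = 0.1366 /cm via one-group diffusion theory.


L^2 = D / Sigma_a = 1.383 / 0.1366 = 10.12445 cm^2
B_m^2 = (k_inf - 1) / L^2 = (1.285 - 1) / 10.12445 = 0.02814968 /cm^2
For a bare sphere: B_g = pi/R, so R_c = pi / sqrt(B_m^2)
R_c = pi / sqrt(0.02814968) = 18.725 cm

18.725


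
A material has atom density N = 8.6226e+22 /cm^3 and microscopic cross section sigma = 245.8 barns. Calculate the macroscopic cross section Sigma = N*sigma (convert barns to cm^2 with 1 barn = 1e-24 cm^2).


Sigma = N * sigma_barns * 1e-24
Sigma = 8.6226e+22 * 245.8 * 1e-24
Sigma = 21.194 /cm

21.194


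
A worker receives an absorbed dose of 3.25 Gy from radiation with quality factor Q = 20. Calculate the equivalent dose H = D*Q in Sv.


H = D * Q
H = 3.25 * 20
H = 65.000 Sv

65.000


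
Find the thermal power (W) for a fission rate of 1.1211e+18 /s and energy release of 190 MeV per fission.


P = fission_rate * E_MeV * 1.602e-13
P = 1.1211e+18 * 190 * 1.602e-13
P = 3.4124e+07 W

3.4124e+07


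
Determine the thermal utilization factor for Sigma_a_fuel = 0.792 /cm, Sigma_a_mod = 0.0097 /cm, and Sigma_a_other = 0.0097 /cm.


f = Sigma_a_fuel / (Sigma_a_fuel + Sigma_a_mod + Sigma_a_other)
f = 0.792 / (0.792 + 0.0097 + 0.0097)
f = 0.97609

0.97609


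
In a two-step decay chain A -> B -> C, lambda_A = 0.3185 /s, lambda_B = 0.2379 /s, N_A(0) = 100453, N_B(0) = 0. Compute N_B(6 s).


N_B(t) = lambda_A * N_A0 / (lambda_B - lambda_A) * [exp(-lambda_A*t) - exp(-lambda_B*t)]
exp(-0.3185*6) = 0.1479324; exp(-0.2379*6) = 0.2399319
N_B = 0.3185 * 100453 / (0.2379 - 0.3185) * (0.1479324 - 0.2399319)
N_B = 36519

36519


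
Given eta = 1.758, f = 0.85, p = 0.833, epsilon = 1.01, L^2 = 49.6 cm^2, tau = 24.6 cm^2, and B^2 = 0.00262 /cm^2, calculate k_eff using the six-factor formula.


k_inf = eta*f*p*eps = 1.758*0.85*0.833*1.01 = 1.257199
P_TNL = 1/(1 + L^2*B^2) = 1/(1 + 49.6*0.00262) = 0.8849933
P_FNL = exp(-B^2*tau) = exp(-0.00262*24.6) = 0.9375811
k_eff = k_inf * P_TNL * P_FNL = 1.257199 * 0.8849933 * 0.9375811
k_eff = 1.0432

1.0432


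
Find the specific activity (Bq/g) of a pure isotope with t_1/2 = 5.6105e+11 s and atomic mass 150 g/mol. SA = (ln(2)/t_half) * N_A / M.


lambda = ln(2) / t_half = ln(2) / 5.6105e+11 = 1.235446e-12 /s
SA = lambda * N_A / M
SA = 1.235446e-12 * 6.022e23 / 150
SA = 4.9599e+09 Bq/g

4.9599e+09


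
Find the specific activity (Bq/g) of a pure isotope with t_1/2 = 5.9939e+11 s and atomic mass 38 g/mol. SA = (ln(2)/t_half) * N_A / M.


lambda = ln(2) / t_half = ln(2) / 5.9939e+11 = 1.156421e-12 /s
SA = lambda * N_A / M
SA = 1.156421e-12 * 6.022e23 / 38
SA = 1.8326e+10 Bq/g

1.8326e+10


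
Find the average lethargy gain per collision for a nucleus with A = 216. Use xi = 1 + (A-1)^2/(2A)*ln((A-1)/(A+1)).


xi = 1 + (A-1)^2/(2A) * ln((A-1)/(A+1))
xi = 1 + (216-1)^2/(2*216) * ln((216-1)/(216 +1))
xi = 0.0092307

0.0092307


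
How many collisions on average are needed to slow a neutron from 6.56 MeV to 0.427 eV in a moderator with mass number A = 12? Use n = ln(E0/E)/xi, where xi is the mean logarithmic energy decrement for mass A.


xi = 1 + (A-1)^2/(2A)*ln((A-1)/(A+1)) = 0.1577690 (for A = 12)
n = ln(E0/E) / xi
n = ln(6.56e6 / 0.427) / 0.1577690
n = ln(1.536300e+07) / 0.1577690 = 104.88

104.88


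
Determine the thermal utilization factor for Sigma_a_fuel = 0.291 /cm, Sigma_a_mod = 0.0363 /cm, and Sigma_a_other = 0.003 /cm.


f = Sigma_a_fuel / (Sigma_a_fuel + Sigma_a_mod + Sigma_a_other)
f = 0.291 / (0.291 + 0.0363 + 0.003)
f = 0.88102

0.88102


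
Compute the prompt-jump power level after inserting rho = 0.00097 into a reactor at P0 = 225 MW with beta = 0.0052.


P1/P0 = beta / (beta - rho)
P1/P0 = 0.0052 / (0.0052 - 0.00097) = 1.229314
P1 = 225 * 1.229314 = 276.60 MW

276.60


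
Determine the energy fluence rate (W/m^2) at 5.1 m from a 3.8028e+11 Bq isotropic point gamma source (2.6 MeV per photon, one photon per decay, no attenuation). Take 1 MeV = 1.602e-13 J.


psi = A * E * 1.602e-13 / (4*pi*r^2)
psi = 3.8028e+11 * 2.6 * 1.602e-13 / (4*pi*5.1^2)
psi = 4.8461e-04 W/m^2

4.8461e-04


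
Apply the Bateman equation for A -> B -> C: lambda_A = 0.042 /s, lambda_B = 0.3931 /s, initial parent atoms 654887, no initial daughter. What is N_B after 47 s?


N_B(t) = lambda_A * N_A0 / (lambda_B - lambda_A) * [exp(-lambda_A*t) - exp(-lambda_B*t)]
exp(-0.042*47) = 0.1389001; exp(-0.3931*47) = 9.464669e-09
N_B = 0.042 * 654887 / (0.3931 - 0.042) * (0.1389001 - 9.464669e-09)
N_B = 10881

10881


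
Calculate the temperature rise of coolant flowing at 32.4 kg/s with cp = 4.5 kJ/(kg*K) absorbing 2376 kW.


dT = Q / (m_dot * cp)
dT = 2376 / (32.4 * 4.5)
dT = 16.296 C

16.296


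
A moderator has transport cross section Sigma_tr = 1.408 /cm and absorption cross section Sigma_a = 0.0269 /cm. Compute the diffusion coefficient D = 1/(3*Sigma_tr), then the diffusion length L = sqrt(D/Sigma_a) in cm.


D = 1 / (3 * Sigma_tr) = 1 / (3 * 1.408) = 0.2367424 cm
L = sqrt(D / Sigma_a)
L = sqrt(0.2367424 / 0.0269)
L = 2.9666 cm

2.9666


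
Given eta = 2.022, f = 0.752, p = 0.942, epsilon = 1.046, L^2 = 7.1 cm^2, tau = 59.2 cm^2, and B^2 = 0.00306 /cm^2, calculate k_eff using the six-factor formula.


k_inf = eta*f*p*eps = 2.022*0.752*0.942*1.046 = 1.498241
P_TNL = 1/(1 + L^2*B^2) = 1/(1 + 7.1*0.00306) = 0.9787360
P_FNL = exp(-B^2*tau) = exp(-0.00306*59.2) = 0.8343085
k_eff = k_inf * P_TNL * P_FNL = 1.498241 * 0.9787360 * 0.8343085
k_eff = 1.2234

1.2234


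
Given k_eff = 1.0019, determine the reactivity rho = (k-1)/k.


rho = (k_eff - 1) / k_eff
rho = (1.0019 - 1) / 1.0019
rho = 0.0018964

0.0018964


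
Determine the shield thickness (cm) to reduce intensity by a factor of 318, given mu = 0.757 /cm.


x = ln(factor) / mu
x = ln(318) / 0.757
x = 7.6117 cm

7.6117


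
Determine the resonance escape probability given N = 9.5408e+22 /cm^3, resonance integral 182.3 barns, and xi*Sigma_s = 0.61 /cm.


p = exp(-N * I * 1e-24 / (xi*Sigma_s))
p = exp(-9.5408e+22 * 182.3 * 1e-24 / 0.61)
p = 4.1400e-13

4.1400e-13


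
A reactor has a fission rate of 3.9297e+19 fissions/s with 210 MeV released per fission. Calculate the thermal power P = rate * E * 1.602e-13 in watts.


P = fission_rate * E_MeV * 1.602e-13
P = 3.9297e+19 * 210 * 1.602e-13
P = 1.3220e+09 W

1.3220e+09


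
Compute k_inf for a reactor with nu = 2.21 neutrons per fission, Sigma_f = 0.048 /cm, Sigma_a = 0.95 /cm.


k_inf = nu * Sigma_f / Sigma_a
k_inf = 2.21 * 0.048 / 0.95
k_inf = 0.11166

0.11166


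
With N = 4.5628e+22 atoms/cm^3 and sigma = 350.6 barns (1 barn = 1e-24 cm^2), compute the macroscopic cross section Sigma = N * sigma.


Sigma = N * sigma_barns * 1e-24
Sigma = 4.5628e+22 * 350.6 * 1e-24
Sigma = 15.997 /cm

15.997


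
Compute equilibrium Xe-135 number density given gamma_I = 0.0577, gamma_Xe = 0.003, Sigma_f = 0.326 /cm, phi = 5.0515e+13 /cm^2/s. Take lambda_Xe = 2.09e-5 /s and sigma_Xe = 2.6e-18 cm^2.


Xe_eq = (gamma_I + gamma_Xe) * Sigma_f * phi / (lambda_Xe + sigma_Xe * phi)
Numerator = (0.0577 + 0.003) * 0.326 * 5.0515e+13 = 9.996009e+11
Denominator = 2.09e-5 + 2.6e-18 * 5.0515e+13 = 1.522390e-04
Xe_eq = 9.996009e+11 / 1.522390e-04 = 6.5660e+15 /cm^3

6.5660e+15


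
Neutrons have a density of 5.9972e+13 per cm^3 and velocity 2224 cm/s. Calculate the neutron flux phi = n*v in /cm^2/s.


phi = n * v
phi = 5.9972e+13 * 2224
phi = 1.3338e+17 /cm^2/s

1.3338e+17


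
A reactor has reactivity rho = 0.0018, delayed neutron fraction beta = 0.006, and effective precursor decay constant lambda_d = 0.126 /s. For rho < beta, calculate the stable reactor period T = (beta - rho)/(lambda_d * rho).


T = (beta - rho) / (lambda_d * rho)
T = (0.006 - 0.0018) / (0.126 * 0.0018)
T = 18.519 s

18.519


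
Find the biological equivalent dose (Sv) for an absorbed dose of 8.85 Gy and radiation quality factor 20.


H = D * Q
H = 8.85 * 20
H = 177.00 Sv

177.00


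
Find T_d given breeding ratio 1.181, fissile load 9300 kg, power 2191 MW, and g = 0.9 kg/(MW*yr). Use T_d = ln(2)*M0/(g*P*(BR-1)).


Breeding gain G = BR - 1 = 1.181 - 1 = 0.181
Fissile production rate = g * P * G = 0.9 * 2191 * 0.181 = 356.9139 kg/yr
T_d = ln(2) * M0 / (g * P * G)
T_d = ln(2) * 9300 / 356.9139 = 18.061 yr

18.061


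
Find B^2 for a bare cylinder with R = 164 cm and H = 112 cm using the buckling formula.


B^2 = (2.405/R)^2 + (pi/H)^2
B^2 = (2.405/164)^2 + (pi/112)^2
B^2 = 0.0010019 /cm^2

0.0010019


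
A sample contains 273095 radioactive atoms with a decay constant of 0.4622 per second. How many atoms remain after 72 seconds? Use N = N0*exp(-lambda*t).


N = N0 * exp(-lambda * t)
N = 273095 * exp(-0.4622 * 72)
N = 9.6314e-10

9.6314e-10


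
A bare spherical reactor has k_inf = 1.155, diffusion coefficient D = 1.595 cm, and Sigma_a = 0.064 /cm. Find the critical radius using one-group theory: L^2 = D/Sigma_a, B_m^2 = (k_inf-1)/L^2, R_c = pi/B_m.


L^2 = D / Sigma_a = 1.595 / 0.064 = 24.92188 cm^2
B_m^2 = (k_inf - 1) / L^2 = (1.155 - 1) / 24.92188 = 0.006219434 /cm^2
For a bare sphere: B_g = pi/R, so R_c = pi / sqrt(B_m^2)
R_c = pi / sqrt(0.006219434) = 39.836 cm

39.836


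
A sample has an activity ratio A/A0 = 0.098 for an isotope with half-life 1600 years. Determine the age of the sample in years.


lambda = ln(2) / t_half = ln(2) / 1600 = 4.332170e-04 /yr
t = -ln(A/A0) / lambda
t = -ln(0.098) / 4.332170e-04
t = 5361.7 yr

5361.7


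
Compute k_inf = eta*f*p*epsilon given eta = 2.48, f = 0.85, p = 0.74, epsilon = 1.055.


k_inf = eta * f * p * epsilon
k_inf = 2.48 * 0.85 * 0.74 * 1.055
k_inf = 1.6457

1.6457


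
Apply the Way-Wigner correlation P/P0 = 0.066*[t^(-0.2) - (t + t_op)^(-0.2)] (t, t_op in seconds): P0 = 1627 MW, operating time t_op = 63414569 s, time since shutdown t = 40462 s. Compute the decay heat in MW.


P/P0 = 0.066 * [t^(-0.2) - (t + t_op)^(-0.2)]
P/P0 = 0.066 * [40462^(-0.2) - (40462 + 63414569)^(-0.2)]
P/P0 = 0.066 * [0.1198369 - 0.02751103] = 0.006093507
P = 1627 * 0.006093507 = 9.9141 MW

9.9141


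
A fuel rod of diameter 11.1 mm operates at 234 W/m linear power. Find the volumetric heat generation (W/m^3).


r = D / 2 / 1000 = 11.1 / 2 / 1000 = 0.00555 m
q''' = q' / (pi * r^2)
q''' = 234 / (pi * 0.00555^2)
q''' = 2.4181e+06 W/m^3

2.4181e+06


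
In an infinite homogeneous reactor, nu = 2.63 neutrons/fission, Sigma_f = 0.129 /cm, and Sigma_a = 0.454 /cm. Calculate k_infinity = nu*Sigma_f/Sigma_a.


k_inf = nu * Sigma_f / Sigma_a
k_inf = 2.63 * 0.129 / 0.454
k_inf = 0.74729

0.74729


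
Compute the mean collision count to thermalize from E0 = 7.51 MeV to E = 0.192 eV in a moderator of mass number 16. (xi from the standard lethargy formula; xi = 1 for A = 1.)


xi = 1 + (A-1)^2/(2A)*ln((A-1)/(A+1)) = 0.1199467 (for A = 16)
n = ln(E0/E) / xi
n = ln(7.51e6 / 0.192) / 0.1199467
n = ln(3.911458e+07) / 0.1199467 = 145.75

145.75


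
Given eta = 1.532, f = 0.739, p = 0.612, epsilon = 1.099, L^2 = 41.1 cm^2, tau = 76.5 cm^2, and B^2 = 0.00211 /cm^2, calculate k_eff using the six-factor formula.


k_inf = eta*f*p*eps = 1.532*0.739*0.612*1.099 = 0.7614692
P_TNL = 1/(1 + L^2*B^2) = 1/(1 + 41.1*0.00211) = 0.9201994
P_FNL = exp(-B^2*tau) = exp(-0.00211*76.5) = 0.8509389
k_eff = k_inf * P_TNL * P_FNL = 0.7614692 * 0.9201994 * 0.8509389
k_eff = 0.59626

0.59626


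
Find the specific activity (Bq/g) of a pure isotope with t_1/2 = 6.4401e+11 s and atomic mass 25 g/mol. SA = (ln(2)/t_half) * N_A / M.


lambda = ln(2) / t_half = ln(2) / 6.4401e+11 = 1.076299e-12 /s
SA = lambda * N_A / M
SA = 1.076299e-12 * 6.022e23 / 25
SA = 2.5926e+10 Bq/g

2.5926e+10


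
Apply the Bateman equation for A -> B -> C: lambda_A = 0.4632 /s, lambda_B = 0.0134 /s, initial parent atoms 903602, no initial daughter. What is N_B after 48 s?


N_B(t) = lambda_A * N_A0 / (lambda_B - lambda_A) * [exp(-lambda_A*t) - exp(-lambda_B*t)]
exp(-0.4632*48) = 2.208362e-10; exp(-0.0134*48) = 0.5256078
N_B = 0.4632 * 903602 / (0.0134 - 0.4632) * (2.208362e-10 - 0.5256078)
N_B = 489089

489089


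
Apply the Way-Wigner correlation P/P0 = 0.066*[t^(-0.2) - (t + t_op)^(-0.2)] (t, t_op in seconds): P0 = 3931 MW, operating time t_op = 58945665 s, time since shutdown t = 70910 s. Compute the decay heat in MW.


P/P0 = 0.066 * [t^(-0.2) - (t + t_op)^(-0.2)]
P/P0 = 0.066 * [70910^(-0.2) - (70910 + 58945665)^(-0.2)]
P/P0 = 0.066 * [0.1071170 - 0.02791292] = 0.005227469
P = 3931 * 0.005227469 = 20.549 MW

20.549


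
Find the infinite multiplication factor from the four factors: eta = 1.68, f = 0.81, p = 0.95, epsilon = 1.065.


k_inf = eta * f * p * epsilon
k_inf = 1.68 * 0.81 * 0.95 * 1.065
k_inf = 1.3768

1.3768


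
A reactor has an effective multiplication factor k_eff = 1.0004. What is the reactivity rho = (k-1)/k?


rho = (k_eff - 1) / k_eff
rho = (1.0004 - 1) / 1.0004
rho = 3.9984e-04

3.9984e-04


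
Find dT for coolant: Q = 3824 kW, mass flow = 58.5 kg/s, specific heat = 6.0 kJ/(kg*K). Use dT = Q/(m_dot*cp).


dT = Q / (m_dot * cp)
dT = 3824 / (58.5 * 6.0)
dT = 10.895 C

10.895


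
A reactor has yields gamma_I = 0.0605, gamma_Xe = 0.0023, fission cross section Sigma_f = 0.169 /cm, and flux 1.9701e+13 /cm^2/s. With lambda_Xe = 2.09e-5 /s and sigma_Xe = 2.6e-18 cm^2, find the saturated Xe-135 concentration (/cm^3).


Xe_eq = (gamma_I + gamma_Xe) * Sigma_f * phi / (lambda_Xe + sigma_Xe * phi)
Numerator = (0.0605 + 0.0023) * 0.169 * 1.9701e+13 = 2.090907e+11
Denominator = 2.09e-5 + 2.6e-18 * 1.9701e+13 = 7.212260e-05
Xe_eq = 2.090907e+11 / 7.212260e-05 = 2.8991e+15 /cm^3

2.8991e+15


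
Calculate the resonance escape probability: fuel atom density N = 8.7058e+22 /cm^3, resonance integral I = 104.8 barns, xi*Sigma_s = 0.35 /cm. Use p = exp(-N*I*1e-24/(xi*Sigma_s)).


p = exp(-N * I * 1e-24 / (xi*Sigma_s))
p = exp(-8.7058e+22 * 104.8 * 1e-24 / 0.35)
p = 4.7749e-12

4.7749e-12


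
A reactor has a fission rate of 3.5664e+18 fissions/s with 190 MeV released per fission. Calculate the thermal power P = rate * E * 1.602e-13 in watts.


P = fission_rate * E_MeV * 1.602e-13
P = 3.5664e+18 * 190 * 1.602e-13
P = 1.0855e+08 W

1.0855e+08


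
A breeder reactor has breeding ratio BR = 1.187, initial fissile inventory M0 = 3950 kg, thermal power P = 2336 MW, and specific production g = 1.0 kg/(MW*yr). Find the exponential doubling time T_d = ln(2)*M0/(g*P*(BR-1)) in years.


Breeding gain G = BR - 1 = 1.187 - 1 = 0.187
Fissile production rate = g * P * G = 1.0 * 2336 * 0.187 = 436.832 kg/yr
T_d = ln(2) * M0 / (g * P * G)
T_d = ln(2) * 3950 / 436.832 = 6.2677 yr

6.2677


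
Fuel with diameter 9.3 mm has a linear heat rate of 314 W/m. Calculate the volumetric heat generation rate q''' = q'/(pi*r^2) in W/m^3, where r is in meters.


r = D / 2 / 1000 = 9.3 / 2 / 1000 = 0.00465 m
q''' = q' / (pi * r^2)
q''' = 314 / (pi * 0.00465^2)
q''' = 4.6225e+06 W/m^3

4.6225e+06


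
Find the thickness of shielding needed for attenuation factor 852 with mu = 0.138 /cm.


x = ln(factor) / mu
x = ln(852) / 0.138
x = 48.896 cm

48.896


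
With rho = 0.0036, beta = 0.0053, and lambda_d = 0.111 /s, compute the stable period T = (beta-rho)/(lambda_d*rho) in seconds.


T = (beta - rho) / (lambda_d * rho)
T = (0.0053 - 0.0036) / (0.111 * 0.0036)
T = 4.2543 s

4.2543


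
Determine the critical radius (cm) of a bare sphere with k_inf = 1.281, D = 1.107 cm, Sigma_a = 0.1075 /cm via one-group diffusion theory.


L^2 = D / Sigma_a = 1.107 / 0.1075 = 10.29767 cm^2
B_m^2 = (k_inf - 1) / L^2 = (1.281 - 1) / 10.29767 = 0.02728773 /cm^2
For a bare sphere: B_g = pi/R, so R_c = pi / sqrt(B_m^2)
R_c = pi / sqrt(0.02728773) = 19.018 cm

19.018


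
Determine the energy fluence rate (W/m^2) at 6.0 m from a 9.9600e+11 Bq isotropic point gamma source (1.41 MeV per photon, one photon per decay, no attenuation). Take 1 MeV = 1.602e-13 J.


psi = A * E * 1.602e-13 / (4*pi*r^2)
psi = 9.9600e+11 * 1.41 * 1.602e-13 / (4*pi*6.0^2)
psi = 4.9731e-04 W/m^2

4.9731e-04


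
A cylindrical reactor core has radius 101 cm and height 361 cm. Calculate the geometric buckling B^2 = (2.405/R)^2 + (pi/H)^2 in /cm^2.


B^2 = (2.405/R)^2 + (pi/H)^2
B^2 = (2.405/101)^2 + (pi/361)^2
B^2 = 6.4274e-04 /cm^2

6.4274e-04


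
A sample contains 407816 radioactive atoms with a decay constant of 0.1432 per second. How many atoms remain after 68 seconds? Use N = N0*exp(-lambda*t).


N = N0 * exp(-lambda * t)
N = 407816 * exp(-0.1432 * 68)
N = 24.070

24.070


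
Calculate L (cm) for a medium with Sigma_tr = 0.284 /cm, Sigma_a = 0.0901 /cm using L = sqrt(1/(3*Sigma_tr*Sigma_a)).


D = 1 / (3 * Sigma_tr) = 1 / (3 * 0.284) = 1.173709 cm
L = sqrt(D / Sigma_a)
L = sqrt(1.173709 / 0.0901)
L = 3.6093 cm

3.6093


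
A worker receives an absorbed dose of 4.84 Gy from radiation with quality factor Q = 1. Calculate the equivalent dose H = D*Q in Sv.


H = D * Q
H = 4.84 * 1
H = 4.8400 Sv

4.8400


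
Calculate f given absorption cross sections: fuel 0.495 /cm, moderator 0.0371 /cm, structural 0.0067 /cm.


f = Sigma_a_fuel / (Sigma_a_fuel + Sigma_a_mod + Sigma_a_other)
f = 0.495 / (0.495 + 0.0371 + 0.0067)
f = 0.91871

0.91871


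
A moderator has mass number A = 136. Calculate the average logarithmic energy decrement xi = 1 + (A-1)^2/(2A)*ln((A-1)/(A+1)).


xi = 1 + (A-1)^2/(2A) * ln((A-1)/(A+1))
xi = 1 + (136-1)^2/(2*136) * ln((136-1)/(136 +1))
xi = 0.014634

0.014634


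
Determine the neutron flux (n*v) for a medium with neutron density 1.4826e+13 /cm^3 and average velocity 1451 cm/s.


phi = n * v
phi = 1.4826e+13 * 1451
phi = 2.1513e+16 /cm^2/s

2.1513e+16


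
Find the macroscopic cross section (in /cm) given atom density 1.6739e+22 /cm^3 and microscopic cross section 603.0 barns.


Sigma = N * sigma_barns * 1e-24
Sigma = 1.6739e+22 * 603.0 * 1e-24
Sigma = 10.094 /cm

10.094


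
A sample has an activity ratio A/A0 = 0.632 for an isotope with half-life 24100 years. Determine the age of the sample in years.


lambda = ln(2) / t_half = ln(2) / 24100 = 2.876129e-05 /yr
t = -ln(A/A0) / lambda
t = -ln(0.632) / 2.876129e-05
t = 15954 yr

15954


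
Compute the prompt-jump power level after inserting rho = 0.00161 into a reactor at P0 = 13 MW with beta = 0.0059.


P1/P0 = beta / (beta - rho)
P1/P0 = 0.0059 / (0.0059 - 0.00161) = 1.375291
P1 = 13 * 1.375291 = 17.879 MW

17.879


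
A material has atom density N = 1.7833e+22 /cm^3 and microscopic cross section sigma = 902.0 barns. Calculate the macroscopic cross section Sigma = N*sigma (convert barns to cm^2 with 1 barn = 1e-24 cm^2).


Sigma = N * sigma_barns * 1e-24
Sigma = 1.7833e+22 * 902.0 * 1e-24
Sigma = 16.085 /cm

16.085


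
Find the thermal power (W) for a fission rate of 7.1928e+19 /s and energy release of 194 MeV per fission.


P = fission_rate * E_MeV * 1.602e-13
P = 7.1928e+19 * 194 * 1.602e-13
P = 2.2354e+09 W

2.2354e+09


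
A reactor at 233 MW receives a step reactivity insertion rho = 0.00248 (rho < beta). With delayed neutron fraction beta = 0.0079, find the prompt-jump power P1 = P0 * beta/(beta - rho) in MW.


P1/P0 = beta / (beta - rho)
P1/P0 = 0.0079 / (0.0079 - 0.00248) = 1.457565
P1 = 233 * 1.457565 = 339.61 MW

339.61


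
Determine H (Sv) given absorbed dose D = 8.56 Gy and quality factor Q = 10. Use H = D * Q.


H = D * Q
H = 8.56 * 10
H = 85.600 Sv

85.600


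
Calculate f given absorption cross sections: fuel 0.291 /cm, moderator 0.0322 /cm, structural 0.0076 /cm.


f = Sigma_a_fuel / (Sigma_a_fuel + Sigma_a_mod + Sigma_a_other)
f = 0.291 / (0.291 + 0.0322 + 0.0076)
f = 0.87969

0.87969


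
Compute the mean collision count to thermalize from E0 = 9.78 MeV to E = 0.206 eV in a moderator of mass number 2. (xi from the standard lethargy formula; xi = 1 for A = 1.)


xi = 1 + (A-1)^2/(2A)*ln((A-1)/(A+1)) = 0.7253469 (for A = 2)
n = ln(E0/E) / xi
n = ln(9.78e6 / 0.206) / 0.7253469
n = ln(4.747573e+07) / 0.7253469 = 24.369

24.369


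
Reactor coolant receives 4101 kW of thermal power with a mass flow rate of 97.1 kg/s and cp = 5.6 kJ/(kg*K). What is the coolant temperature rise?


dT = Q / (m_dot * cp)
dT = 4101 / (97.1 * 5.6)
dT = 7.5419 C

7.5419


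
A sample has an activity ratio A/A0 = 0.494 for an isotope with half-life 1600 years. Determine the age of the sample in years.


lambda = ln(2) / t_half = ln(2) / 1600 = 4.332170e-04 /yr
t = -ln(A/A0) / lambda
t = -ln(0.494) / 4.332170e-04
t = 1627.9 yr

1627.9


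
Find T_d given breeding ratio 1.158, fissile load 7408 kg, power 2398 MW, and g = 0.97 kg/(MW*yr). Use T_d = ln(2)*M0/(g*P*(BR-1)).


Breeding gain G = BR - 1 = 1.158 - 1 = 0.158
Fissile production rate = g * P * G = 0.97 * 2398 * 0.158 = 367.51748 kg/yr
T_d = ln(2) * M0 / (g * P * G)
T_d = ln(2) * 7408 / 367.51748 = 13.972 yr

13.972


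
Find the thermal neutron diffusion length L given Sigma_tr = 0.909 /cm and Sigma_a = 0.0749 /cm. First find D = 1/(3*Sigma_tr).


D = 1 / (3 * Sigma_tr) = 1 / (3 * 0.909) = 0.3667033 cm
L = sqrt(D / Sigma_a)
L = sqrt(0.3667033 / 0.0749)
L = 2.2127 cm

2.2127


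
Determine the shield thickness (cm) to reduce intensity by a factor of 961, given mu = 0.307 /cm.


x = ln(factor) / mu
x = ln(961) / 0.307
x = 22.371 cm

22.371


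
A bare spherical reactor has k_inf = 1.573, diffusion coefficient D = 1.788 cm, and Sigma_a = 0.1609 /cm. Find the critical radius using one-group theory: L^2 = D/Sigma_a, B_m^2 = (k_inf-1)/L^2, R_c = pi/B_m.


L^2 = D / Sigma_a = 1.788 / 0.1609 = 11.11249 cm^2
B_m^2 = (k_inf - 1) / L^2 = (1.573 - 1) / 11.11249 = 0.05156360 /cm^2
For a bare sphere: B_g = pi/R, so R_c = pi / sqrt(B_m^2)
R_c = pi / sqrt(0.05156360) = 13.835 cm

13.835


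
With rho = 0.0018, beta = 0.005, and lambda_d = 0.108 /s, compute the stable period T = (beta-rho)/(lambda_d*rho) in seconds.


T = (beta - rho) / (lambda_d * rho)
T = (0.005 - 0.0018) / (0.108 * 0.0018)
T = 16.461 s

16.461


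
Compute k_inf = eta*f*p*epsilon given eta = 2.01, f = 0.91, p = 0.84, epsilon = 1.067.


k_inf = eta * f * p * epsilon
k_inf = 2.01 * 0.91 * 0.84 * 1.067
k_inf = 1.6394

1.6394


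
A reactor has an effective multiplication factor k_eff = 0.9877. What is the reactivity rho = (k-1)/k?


rho = (k_eff - 1) / k_eff
rho = (0.9877 - 1) / 0.9877
rho = -0.012453

-0.012453


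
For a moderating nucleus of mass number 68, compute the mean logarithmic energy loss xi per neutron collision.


xi = 1 + (A-1)^2/(2A) * ln((A-1)/(A+1))
xi = 1 + (68-1)^2/(2*68) * ln((68-1)/(68 +1))
xi = 0.029126

0.029126


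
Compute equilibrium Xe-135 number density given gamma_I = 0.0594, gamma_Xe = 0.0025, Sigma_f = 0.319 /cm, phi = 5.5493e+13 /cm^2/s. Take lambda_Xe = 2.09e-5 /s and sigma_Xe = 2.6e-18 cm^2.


Xe_eq = (gamma_I + gamma_Xe) * Sigma_f * phi / (lambda_Xe + sigma_Xe * phi)
Numerator = (0.0594 + 0.0025) * 0.319 * 5.5493e+13 = 1.095770e+12
Denominator = 2.09e-5 + 2.6e-18 * 5.5493e+13 = 1.651818e-04
Xe_eq = 1.095770e+12 / 1.651818e-04 = 6.6337e+15 /cm^3

6.6337e+15


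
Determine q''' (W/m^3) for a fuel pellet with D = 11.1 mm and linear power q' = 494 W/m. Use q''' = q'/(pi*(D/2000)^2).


r = D / 2 / 1000 = 11.1 / 2 / 1000 = 0.00555 m
q''' = q' / (pi * r^2)
q''' = 494 / (pi * 0.00555^2)
q''' = 5.1049e+06 W/m^3

5.1049e+06


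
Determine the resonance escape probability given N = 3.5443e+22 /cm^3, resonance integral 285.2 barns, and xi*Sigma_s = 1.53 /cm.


p = exp(-N * I * 1e-24 / (xi*Sigma_s))
p = exp(-3.5443e+22 * 285.2 * 1e-24 / 1.53)
p = 0.0013512

0.0013512


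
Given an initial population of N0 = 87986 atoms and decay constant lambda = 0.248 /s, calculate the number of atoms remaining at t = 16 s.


N = N0 * exp(-lambda * t)
N = 87986 * exp(-0.248 * 16)
N = 1663.9

1663.9


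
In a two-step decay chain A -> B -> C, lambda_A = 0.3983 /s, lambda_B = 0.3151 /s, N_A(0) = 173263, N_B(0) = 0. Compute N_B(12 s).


N_B(t) = lambda_A * N_A0 / (lambda_B - lambda_A) * [exp(-lambda_A*t) - exp(-lambda_B*t)]
exp(-0.3983*12) = 0.008399358; exp(-0.3151*12) = 0.02279532
N_B = 0.3983 * 173263 / (0.3151 - 0.3983) * (0.008399358 - 0.02279532)
N_B = 11941

11941


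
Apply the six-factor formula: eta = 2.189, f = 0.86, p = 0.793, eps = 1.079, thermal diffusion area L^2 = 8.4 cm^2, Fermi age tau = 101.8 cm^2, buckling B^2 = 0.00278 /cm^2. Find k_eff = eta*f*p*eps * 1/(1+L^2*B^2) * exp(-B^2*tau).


k_inf = eta*f*p*eps = 2.189*0.86*0.793*1.079 = 1.610790
P_TNL = 1/(1 + L^2*B^2) = 1/(1 + 8.4*0.00278) = 0.9771809
P_FNL = exp(-B^2*tau) = exp(-0.00278*101.8) = 0.7535168
k_eff = k_inf * P_TNL * P_FNL = 1.610790 * 0.9771809 * 0.7535168
k_eff = 1.1861

1.1861
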